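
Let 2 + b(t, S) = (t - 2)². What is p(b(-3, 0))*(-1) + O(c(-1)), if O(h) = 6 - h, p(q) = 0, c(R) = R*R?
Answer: 5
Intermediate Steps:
c(R) = R²
b(t, S) = -2 + (-2 + t)² (b(t, S) = -2 + (t - 2)² = -2 + (-2 + t)²)
p(b(-3, 0))*(-1) + O(c(-1)) = 0*(-1) + (6 - 1*(-1)²) = 0 + (6 - 1*1) = 0 + (6 - 1) = 0 + 5 = 5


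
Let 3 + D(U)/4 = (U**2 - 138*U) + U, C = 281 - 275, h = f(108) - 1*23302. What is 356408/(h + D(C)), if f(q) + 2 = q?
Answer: -44551/3294 ≈ -13.525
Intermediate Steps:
f(q) = -2 + q
h = -23196 (h = (-2 + 108) - 1*23302 = 106 - 23302 = -23196)
C = 6
D(U) = -12 - 548*U + 4*U**2 (D(U) = -12 + 4*((U**2 - 138*U) + U) = -12 + 4*(U**2 - 137*U) = -12 + (-548*U + 4*U**2) = -12 - 548*U + 4*U**2)
356408/(h + D(C)) = 356408/(-23196 + (-12 - 548*6 + 4*6**2)) = 356408/(-23196 + (-12 - 3288 + 4*36)) = 356408/(-23196 + (-12 - 3288 + 144)) = 356408/(-23196 - 3156) = 356408/(-26352) = 356408*(-1/26352) = -44551/3294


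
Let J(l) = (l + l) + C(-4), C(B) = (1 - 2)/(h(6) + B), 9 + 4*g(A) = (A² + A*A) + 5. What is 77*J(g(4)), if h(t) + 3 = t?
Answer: 1155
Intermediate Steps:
g(A) = -1 + A²/2 (g(A) = -9/4 + ((A² + A*A) + 5)/4 = -9/4 + ((A² + A²) + 5)/4 = -9/4 + (2*A² + 5)/4 = -9/4 + (5 + 2*A²)/4 = -9/4 + (5/4 + A²/2) = -1 + A²/2)
h(t) = -3 + t
C(B) = -1/(3 + B) (C(B) = (1 - 2)/((-3 + 6) + B) = -1/(3 + B))
J(l) = 1 + 2*l (J(l) = (l + l) - 1/(3 - 4) = 2*l - 1/(-1) = 2*l - 1*(-1) = 2*l + 1 = 1 + 2*l)
77*J(g(4)) = 77*(1 + 2*(-1 + (½)*4²)) = 77*(1 + 2*(-1 + (½)*16)) = 77*(1 + 2*(-1 + 8)) = 77*(1 + 2*7) = 77*(1 + 14) = 77*15 = 1155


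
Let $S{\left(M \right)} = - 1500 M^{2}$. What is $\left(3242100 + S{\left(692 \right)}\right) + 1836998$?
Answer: $-713216902$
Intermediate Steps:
$\left(3242100 + S{\left(692 \right)}\right) + 1836998 = \left(3242100 - 1500 \cdot 692^{2}\right) + 1836998 = \left(3242100 - 718296000\right) + 1836998 = -715053900 + 1836998 = -713216902$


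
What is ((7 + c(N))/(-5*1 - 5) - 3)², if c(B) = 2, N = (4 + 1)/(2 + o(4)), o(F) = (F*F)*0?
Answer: 1521/100 ≈ 15.210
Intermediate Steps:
o(F) = 0 (o(F) = F²*0 = 0)
N = 5/2 (N = (4 + 1)/(2 + 0) = 5/2 ≈ 2.5000)
((7 + c(N))/(-5*1 - 5) - 3)² = ((7 + 2)/(-5*1 - 5) - 3)² = (9/(-5 - 5) - 3)² = (9/(-10) - 3)² = (9*(-⅒) - 3)² = (-9/10 - 3)² = (-39/10)² = 1521/100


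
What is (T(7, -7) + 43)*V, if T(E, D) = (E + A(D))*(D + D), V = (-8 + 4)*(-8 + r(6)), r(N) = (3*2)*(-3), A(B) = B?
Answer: 4472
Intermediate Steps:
r(N) = -18 (r(N) = 6*(-3) = -18)
V = 104 (V = (-8 + 4)*(-8 - 18) = -4*(-26) = 104)
T(E, D) = 2*D*(D + E) (T(E, D) = (E + D)*(D + D) = (D + E)*(2*D) = 2*D*(D + E))
(T(7, -7) + 43)*V = (2*(-7)*(-7 + 7) + 43)*104 = (2*(-7)*0 + 43)*104 = (0 + 43)*104 = 43*104 = 4472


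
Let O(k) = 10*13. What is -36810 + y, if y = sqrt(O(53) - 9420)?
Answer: -36810 + I*sqrt(9290) ≈ -36810.0 + 96.385*I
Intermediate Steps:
O(k) = 130
y = I*sqrt(9290) (y = sqrt(130 - 9420) = sqrt(-9290) = I*sqrt(9290) ≈ 96.385*I)
-36810 + y = -36810 + I*sqrt(9290)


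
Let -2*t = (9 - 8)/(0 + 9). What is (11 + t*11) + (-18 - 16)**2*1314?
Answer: 27341899/18 ≈ 1.5190e+6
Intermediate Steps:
t = -1/18 (t = -(9 - 8)/(2*(0 + 9)) = -1/(2*9) = -1/2*1/9 = -1/18 ≈ -0.055556)
(11 + t*11) + (-18 - 16)**2*1314 = (11 - 1/18*11) + (-18 - 16)**2*1314 = (11 - 11/18) + (-34)**2*1314 = 187/18 + 1156*1314 = 187/18 + 1518984 = 27341899/18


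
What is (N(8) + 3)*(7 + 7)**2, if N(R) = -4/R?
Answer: 490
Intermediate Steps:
(N(8) + 3)*(7 + 7)**2 = (-4/8 + 3)*(7 + 7)**2 = (-4*1/8 + 3)*14**2 = (-1/2 + 3)*196 = (5/2)*196 = 490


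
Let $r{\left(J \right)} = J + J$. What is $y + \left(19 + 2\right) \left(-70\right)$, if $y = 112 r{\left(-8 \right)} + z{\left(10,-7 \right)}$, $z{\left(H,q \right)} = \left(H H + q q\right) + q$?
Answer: $-3120$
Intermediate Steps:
$r{\left(J \right)} = 2 J$
$z{\left(H,q \right)} = q + H^{2} + q^{2}$ ($z{\left(H,q \right)} = \left(H^{2} + q^{2}\right) + q = q + H^{2} + q^{2}$)
$y = -1650$ ($y = 112 \cdot 2 \left(-8\right) + \left(-7 + 10^{2} + \left(-7\right)^{2}\right) = 112 \left(-16\right) + \left(-7 + 100 + 49\right) = -1792 + 142 = -1650$)
$y + \left(19 + 2\right) \left(-70\right) = -1650 + \left(19 + 2\right) \left(-70\right) = -1650 + 21 \left(-70\right) = -1650 - 1470 = -3120$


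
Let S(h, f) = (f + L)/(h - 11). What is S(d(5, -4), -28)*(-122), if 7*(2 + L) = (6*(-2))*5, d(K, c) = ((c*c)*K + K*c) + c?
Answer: 732/7 ≈ 104.57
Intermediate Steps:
d(K, c) = c + K*c + K*c² (d(K, c) = (c²*K + K*c) + c = (K*c² + K*c) + c = (K*c + K*c²) + c = c + K*c + K*c²)
L = -74/7 (L = -2 + ((6*(-2))*5)/7 = -2 + (-12*5)/7 = -2 + (⅐)*(-60) = -2 - 60/7 = -74/7 ≈ -10.571)
S(h, f) = (-74/7 + f)/(-11 + h) (S(h, f) = (f - 74/7)/(h - 11) = (-74/7 + f)/(-11 + h))
S(d(5, -4), -28)*(-122) = ((-74/7 - 28)/(-11 - 4*(1 + 5 + 5*(-4))))*(-122) = (-270/7/(-11 - 4*(1 + 5 - 20)))*(-122) = (-270/7/(-11 - 4*(-14)))*(-122) = (-270/7/(-11 + 56))*(-122) = (-270/7/45)*(-122) = ((1/45)*(-270/7))*(-122) = -6/7*(-122) = 732/7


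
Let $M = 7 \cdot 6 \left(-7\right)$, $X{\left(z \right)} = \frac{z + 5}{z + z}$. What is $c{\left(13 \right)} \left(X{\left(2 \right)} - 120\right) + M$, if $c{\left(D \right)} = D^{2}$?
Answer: $- \frac{81113}{4} \approx -20278.0$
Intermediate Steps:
$X{\left(z \right)} = \frac{5 + z}{2 z}$
$M = -294$ ($M = 42 \left(-7\right) = -294$)
$c{\left(13 \right)} \left(X{\left(2 \right)} - 120\right) + M = 13^{2} \left(\frac{5 + 2}{2 \cdot 2} - 120\right) - 294 = 169 \left(\frac{1}{2} \cdot \frac{1}{2} \cdot 7 - 120\right) - 294 = 169 \left(\frac{7}{4} - 120\right) - 294 = 169 \left(- \frac{473}{4}\right) - 294 = - \frac{79937}{4} - 294 = - \frac{81113}{4}$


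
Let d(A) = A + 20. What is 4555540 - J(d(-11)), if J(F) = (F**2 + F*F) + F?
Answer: 4555369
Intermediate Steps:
d(A) = 20 + A
J(F) = F + 2*F**2 (J(F) = (F**2 + F**2) + F = 2*F**2 + F = F + 2*F**2)
4555540 - J(d(-11)) = 4555540 - (20 - 11)*(1 + 2*(20 - 11)) = 4555540 - 9*(1 + 2*9) = 4555540 - 9*(1 + 18) = 4555540 - 9*19 = 4555540 - 1*171 = 4555540 - 171 = 4555369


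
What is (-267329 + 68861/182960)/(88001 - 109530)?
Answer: 48910444979/3938945840 ≈ 12.417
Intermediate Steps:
(-267329 + 68861/182960)/(88001 - 109530) = (-267329 + 68861*(1/182960))/(-21529) = (-267329 + 68861/182960)*(-1/21529) = -48910444979/182960*(-1/21529) = 48910444979/3938945840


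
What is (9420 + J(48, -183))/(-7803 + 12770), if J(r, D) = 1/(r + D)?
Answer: 1271699/670545 ≈ 1.8965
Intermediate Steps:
J(r, D) = 1/(D + r)
(9420 + J(48, -183))/(-7803 + 12770) = (9420 + 1/(-183 + 48))/(-7803 + 12770) = (9420 + 1/(-135))/4967 = (9420 - 1/135)*(1/4967) = (1271699/135)*(1/4967) = 1271699/670545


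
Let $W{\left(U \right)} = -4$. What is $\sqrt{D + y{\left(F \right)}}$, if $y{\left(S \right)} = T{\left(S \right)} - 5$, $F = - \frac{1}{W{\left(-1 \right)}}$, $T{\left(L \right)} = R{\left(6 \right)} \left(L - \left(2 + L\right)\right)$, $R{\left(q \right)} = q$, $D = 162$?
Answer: $\sqrt{145} \approx 12.042$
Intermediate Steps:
$T{\left(L \right)} = -12$ ($T{\left(L \right)} = 6 \left(L - \left(2 + L\right)\right) = 6 \left(-2\right) = -12$)
$F = \frac{1}{4}$ ($F = - \frac{1}{-4} = \left(-1\right) \left(- \frac{1}{4}\right) = \frac{1}{4} \approx 0.25$)
$y{\left(S \right)} = -17$ ($y{\left(S \right)} = -12 - 5 = -17$)
$\sqrt{D + y{\left(F \right)}} = \sqrt{162 - 17} = \sqrt{145}$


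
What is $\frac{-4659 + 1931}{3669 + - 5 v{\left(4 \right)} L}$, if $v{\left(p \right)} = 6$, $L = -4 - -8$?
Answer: $- \frac{2728}{3549} \approx -0.76867$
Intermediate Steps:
$L = 4$ ($L = -4 + 8 = 4$)
$\frac{-4659 + 1931}{3669 + - 5 v{\left(4 \right)} L} = \frac{-4659 + 1931}{3669 + \left(-5\right) 6 \cdot 4} = - \frac{2728}{3669 - 120} = - \frac{2728}{3549}$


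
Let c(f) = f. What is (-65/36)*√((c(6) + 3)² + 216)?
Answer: -65*√33/12 ≈ -31.116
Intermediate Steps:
(-65/36)*√((c(6) + 3)² + 216) = (-65/36)*√((6 + 3)² + 216) = (-65*1/36)*√(9² + 216) = -65*√(81 + 216)/36 = -65*√33/12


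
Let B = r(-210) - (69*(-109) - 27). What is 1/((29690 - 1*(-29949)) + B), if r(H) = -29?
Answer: 1/67158 ≈ 1.4890e-5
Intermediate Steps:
B = 7519 (B = -29 - (69*(-109) - 27) = -29 - (-7521 - 27) = -29 - 1*(-7548) = -29 + 7548 = 7519)
1/((29690 - 1*(-29949)) + B) = 1/((29690 - 1*(-29949)) + 7519) = 1/((29690 + 29949) + 7519) = 1/(59639 + 7519) = 1/67158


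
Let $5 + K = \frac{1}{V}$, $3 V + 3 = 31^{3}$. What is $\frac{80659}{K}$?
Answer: $- \frac{2402670292}{148937} \approx -16132.0$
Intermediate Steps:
$V = \frac{29788}{3}$ ($V = -1 + \frac{31^{3}}{3} = -1 + \frac{1}{3} \cdot 29791 = -1 + \frac{29791}{3} = \frac{29788}{3} \approx 9929.3$)
$K = - \frac{148937}{29788}$ ($K = -5 + \frac{1}{\frac{29788}{3}} = -5 + \frac{3}{29788} = - \frac{148937}{29788} \approx -4.9999$)
$\frac{80659}{K} = \frac{80659}{- \frac{148937}{29788}} = 80659 \left(- \frac{29788}{148937}\right) = - \frac{2402670292}{148937}$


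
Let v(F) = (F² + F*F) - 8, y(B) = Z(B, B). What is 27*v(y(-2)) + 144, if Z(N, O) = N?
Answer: 144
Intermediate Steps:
y(B) = B
v(F) = -8 + 2*F² (v(F) = (F² + F²) - 8 = 2*F² - 8 = -8 + 2*F²)
27*v(y(-2)) + 144 = 27*(-8 + 2*(-2)²) + 144 = 27*(-8 + 2*4) + 144 = 27*(-8 + 8) + 144 = 27*0 + 144 = 0 + 144 = 144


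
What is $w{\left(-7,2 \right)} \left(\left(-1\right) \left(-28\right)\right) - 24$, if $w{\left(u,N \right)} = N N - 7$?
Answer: $-108$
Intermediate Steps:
$w{\left(u,N \right)} = -7 + N^{2}$ ($w{\left(u,N \right)} = N^{2} - 7 = -7 + N^{2}$)
$w{\left(-7,2 \right)} \left(\left(-1\right) \left(-28\right)\right) - 24 = \left(-7 + 2^{2}\right) \left(\left(-1\right) \left(-28\right)\right) - 24 = \left(-7 + 4\right) 28 - 24 = \left(-3\right) 28 - 24 = -84 - 24 = -108$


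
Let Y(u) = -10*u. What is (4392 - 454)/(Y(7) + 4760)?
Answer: 1969/2345 ≈ 0.83966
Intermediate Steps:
(4392 - 454)/(Y(7) + 4760) = (4392 - 454)/(-10*7 + 4760) = 3938/(-70 + 4760) = 3938/4690 = 3938*(1/4690) = 1969/2345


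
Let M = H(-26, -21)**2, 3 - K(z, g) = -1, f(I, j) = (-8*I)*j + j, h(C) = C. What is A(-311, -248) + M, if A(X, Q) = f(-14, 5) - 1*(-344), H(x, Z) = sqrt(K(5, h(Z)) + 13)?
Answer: 926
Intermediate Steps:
f(I, j) = j - 8*I*j (f(I, j) = -8*I*j + j = j - 8*I*j)
K(z, g) = 4 (K(z, g) = 3 - 1*(-1) = 3 + 1 = 4)
H(x, Z) = sqrt(17) (H(x, Z) = sqrt(4 + 13) = sqrt(17))
A(X, Q) = 909 (A(X, Q) = 5*(1 - 8*(-14)) - 1*(-344) = 5*(1 + 112) + 344 = 5*113 + 344 = 565 + 344 = 909)
M = 17 (M = (sqrt(17))**2 = 17)
A(-311, -248) + M = 909 + 17 = 926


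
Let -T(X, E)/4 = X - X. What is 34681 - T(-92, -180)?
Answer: 34681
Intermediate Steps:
T(X, E) = 0 (T(X, E) = -4*(X - X) = -4*0 = 0)
34681 - T(-92, -180) = 34681 - 1*0 = 34681 + 0 = 34681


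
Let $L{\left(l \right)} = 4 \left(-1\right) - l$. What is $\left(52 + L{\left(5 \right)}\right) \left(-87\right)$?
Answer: $-3741$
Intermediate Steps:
$L{\left(l \right)} = -4 - l$
$\left(52 + L{\left(5 \right)}\right) \left(-87\right) = \left(52 - 9\right) \left(-87\right) = 43 \left(-87\right) = -3741$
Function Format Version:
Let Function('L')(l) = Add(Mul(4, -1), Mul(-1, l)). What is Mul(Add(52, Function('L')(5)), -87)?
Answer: -3741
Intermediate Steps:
Function('L')(l) = Add(-4, Mul(-1, l))
Mul(Add(52, Function('L')(5)), -87) = Mul(Add(52, Add(-4, Mul(-1, 5))), -87) = Mul(Add(52, Add(-4, -5)), -87) = Mul(Add(52, -9), -87) = Mul(43, -87) = -3741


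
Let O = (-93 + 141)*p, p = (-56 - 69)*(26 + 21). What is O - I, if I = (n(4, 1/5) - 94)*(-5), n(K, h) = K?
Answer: -282450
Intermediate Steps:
p = -5875 (p = -125*47 = -5875)
I = 450 (I = (4 - 94)*(-5) = -90*(-5) = 450)
O = -282000 (O = (-93 + 141)*(-5875) = 48*(-5875) = -282000)
O - I = -282000 - 1*450 = -282000 - 450 = -282450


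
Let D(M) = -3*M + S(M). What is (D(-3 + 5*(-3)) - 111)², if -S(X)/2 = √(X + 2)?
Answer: 3185 + 912*I ≈ 3185.0 + 912.0*I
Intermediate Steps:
S(X) = -2*√(2 + X) (S(X) = -2*√(X + 2) = -2*√(2 + X))
D(M) = -3*M - 2*√(2 + M)
(D(-3 + 5*(-3)) - 111)² = ((-3*(-3 + 5*(-3)) - 2*√(2 + (-3 + 5*(-3)))) - 111)² = ((-3*(-3 - 15) - 2*√(2 + (-3 - 15))) - 111)² = ((-3*(-18) - 2*√(2 - 18)) - 111)² = ((54 - 8*I) - 111)² = (-57 - 8*I)²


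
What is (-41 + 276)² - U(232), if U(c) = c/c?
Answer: 55224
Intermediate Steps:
U(c) = 1
(-41 + 276)² - U(232) = (-41 + 276)² - 1*1 = 235² - 1 = 55225 - 1 = 55224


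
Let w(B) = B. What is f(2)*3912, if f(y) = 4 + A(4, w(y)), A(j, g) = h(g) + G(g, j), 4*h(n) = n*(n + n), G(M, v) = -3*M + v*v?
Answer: 62592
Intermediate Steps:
G(M, v) = v² - 3*M (G(M, v) = -3*M + v² = v² - 3*M)
h(n) = n²/2 (h(n) = (n*(n + n))/4 = (n*(2*n))/4 = (2*n²)/4 = n²/2)
A(j, g) = j² + g²/2 - 3*g (A(j, g) = g²/2 + (j² - 3*g) = j² + g²/2 - 3*g)
f(y) = 20 + y²/2 - 3*y (f(y) = 4 + (4² + y²/2 - 3*y) = 4 + (16 + y²/2 - 3*y) = 20 + y²/2 - 3*y)
f(2)*3912 = (20 + (½)*2² - 3*2)*3912 = (20 + (½)*4 - 6)*3912 = (20 + 2 - 6)*3912 = 16*3912 = 62592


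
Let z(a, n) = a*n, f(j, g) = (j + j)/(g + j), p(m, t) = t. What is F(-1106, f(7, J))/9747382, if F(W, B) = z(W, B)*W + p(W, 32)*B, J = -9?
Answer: -4281438/4873691 ≈ -0.87848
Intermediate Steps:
f(j, g) = 2*j/(g + j) (f(j, g) = (2*j)/(g + j) = 2*j/(g + j))
F(W, B) = 32*B + B*W² (F(W, B) = (W*B)*W + 32*B = (B*W)*W + 32*B = B*W² + 32*B = 32*B + B*W²)
F(-1106, f(7, J))/9747382 = ((2*7/(-9 + 7))*(32 + (-1106)²))/9747382 = ((2*7/(-2))*(32 + 1223236))*(1/9747382) = ((2*7*(-½))*1223268)*(1/9747382) = -7*1223268*(1/9747382) = -8562876*1/9747382 = -4281438/4873691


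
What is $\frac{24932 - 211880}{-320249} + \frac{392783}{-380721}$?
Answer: $- \frac{54613333459}{121925519529} \approx -0.44792$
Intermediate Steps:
$\frac{24932 - 211880}{-320249} + \frac{392783}{-380721} = \left(-186948\right) \left(- \frac{1}{320249}\right) + 392783 \left(- \frac{1}{380721}\right) = \frac{186948}{320249} - \frac{392783}{380721} = - \frac{54613333459}{121925519529}$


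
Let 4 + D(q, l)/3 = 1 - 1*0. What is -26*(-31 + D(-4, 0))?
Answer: 1040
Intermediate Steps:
D(q, l) = -9 (D(q, l) = -12 + 3*(1 - 1*0) = -12 + 3*(1 + 0) = -12 + 3*1 = -12 + 3 = -9)
-26*(-31 + D(-4, 0)) = -26*(-31 - 9) = -26*(-40) = 1040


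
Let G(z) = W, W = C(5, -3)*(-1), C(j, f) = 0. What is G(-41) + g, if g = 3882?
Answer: 3882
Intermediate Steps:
W = 0 (W = 0*(-1) = 0)
G(z) = 0
G(-41) + g = 0 + 3882 = 3882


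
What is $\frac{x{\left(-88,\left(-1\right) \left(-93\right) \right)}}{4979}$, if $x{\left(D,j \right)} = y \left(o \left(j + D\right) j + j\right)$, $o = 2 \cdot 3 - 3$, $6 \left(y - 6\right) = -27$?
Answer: $\frac{2232}{4979} \approx 0.44828$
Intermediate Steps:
$y = \frac{3}{2}$ ($y = 6 + \frac{1}{6} \left(-27\right) = 6 - \frac{9}{2} = \frac{3}{2} \approx 1.5$)
$o = 3$ ($o = 6 - 3 = 3$)
$x{\left(D,j \right)} = \frac{3 j}{2} + \frac{3 j \left(3 D + 3 j\right)}{2}$ ($x{\left(D,j \right)} = \frac{3 \left(3 \left(j + D\right) j + j\right)}{2} = \frac{3 \left(3 \left(D + j\right) j + j\right)}{2} = \frac{3 \left(\left(3 D + 3 j\right) j + j\right)}{2} = \frac{3 \left(j \left(3 D + 3 j\right) + j\right)}{2} = \frac{3 \left(j + j \left(3 D + 3 j\right)\right)}{2} = \frac{3 j}{2} + \frac{3 j \left(3 D + 3 j\right)}{2}$)
$\frac{x{\left(-88,\left(-1\right) \left(-93\right) \right)}}{4979} = \frac{\frac{3}{2} \left(\left(-1\right) \left(-93\right)\right) \left(1 + 3 \left(-88\right) + 3 \left(\left(-1\right) \left(-93\right)\right)\right)}{4979} = \frac{3}{2} \cdot 93 \left(1 - 264 + 3 \cdot 93\right) \frac{1}{4979} = \frac{3}{2} \cdot 93 \left(1 - 264 + 279\right) \frac{1}{4979} = \frac{3}{2} \cdot 93 \cdot 16 \cdot \frac{1}{4979} = 2232 \cdot \frac{1}{4979} = \frac{2232}{4979}$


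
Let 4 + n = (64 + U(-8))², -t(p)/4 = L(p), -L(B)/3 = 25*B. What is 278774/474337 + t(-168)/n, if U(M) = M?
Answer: -639818462/41267319 ≈ -15.504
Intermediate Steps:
L(B) = -75*B
t(p) = 300*p (t(p) = -(-300)*p = 300*p)
n = 3132 (n = -4 + (64 - 8)² = -4 + 56² = -4 + 3136 = 3132)
278774/474337 + t(-168)/n = 278774/474337 + (300*(-168))/3132 = 278774*(1/474337) - 50400*1/3132 = 278774/474337 - 1400/87 = -639818462/41267319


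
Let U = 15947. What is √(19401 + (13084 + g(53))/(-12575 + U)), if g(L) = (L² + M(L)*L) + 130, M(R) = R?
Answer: √13791270093/843 ≈ 139.31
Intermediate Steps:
g(L) = 130 + 2*L² (g(L) = (L² + L*L) + 130 = (L² + L²) + 130 = 2*L² + 130 = 130 + 2*L²)
√(19401 + (13084 + g(53))/(-12575 + U)) = √(19401 + (13084 + (130 + 2*53²))/(-12575 + 15947)) = √(19401 + (13084 + (130 + 2*2809))/3372) = √(19401 + (13084 + (130 + 5618))*(1/3372)) = √(19401 + (13084 + 5748)*(1/3372)) = √(19401 + 18832*(1/3372)) = √(19401 + 4708/843) = √(16359751/843) = √13791270093/843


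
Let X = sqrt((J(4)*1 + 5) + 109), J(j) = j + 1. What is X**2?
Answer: 119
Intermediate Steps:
J(j) = 1 + j
X = sqrt(119) (X = sqrt(((1 + 4)*1 + 5) + 109) = sqrt((5*1 + 5) + 109) = sqrt((5 + 5) + 109) = sqrt(10 + 109) = sqrt(119) ≈ 10.909)
X**2 = (sqrt(119))**2 = 119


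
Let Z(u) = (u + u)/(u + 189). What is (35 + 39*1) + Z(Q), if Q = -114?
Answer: 1774/25 ≈ 70.960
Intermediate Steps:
Z(u) = 2*u/(189 + u) (Z(u) = (2*u)/(189 + u) = 2*u/(189 + u))
(35 + 39*1) + Z(Q) = (35 + 39*1) + 2*(-114)/(189 - 114) = (35 + 39) + 2*(-114)/75 = 74 + 2*(-114)*(1/75) = 74 - 76/25 = 1774/25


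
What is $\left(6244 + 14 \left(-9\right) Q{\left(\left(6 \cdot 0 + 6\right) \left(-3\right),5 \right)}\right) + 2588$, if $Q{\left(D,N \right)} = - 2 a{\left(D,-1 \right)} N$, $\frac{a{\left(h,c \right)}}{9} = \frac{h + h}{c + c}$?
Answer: $212952$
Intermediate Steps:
$a{\left(h,c \right)} = \frac{9 h}{c}$ ($a{\left(h,c \right)} = 9 \frac{h + h}{c + c} = 9 \frac{2 h}{2 c} = 9 \cdot 2 h \frac{1}{2 c} = 9 \frac{h}{c} = \frac{9 h}{c}$)
$Q{\left(D,N \right)} = 18 D N$ ($Q{\left(D,N \right)} = - 2 \frac{9 D}{-1} N = - 2 \cdot 9 D \left(-1\right) N = - 2 \left(- 9 D\right) N = 18 D N$)
$\left(6244 + 14 \left(-9\right) Q{\left(\left(6 \cdot 0 + 6\right) \left(-3\right),5 \right)}\right) + 2588 = \left(6244 + 14 \left(-9\right) 18 \left(6 \cdot 0 + 6\right) \left(-3\right) 5\right) + 2588 = \left(6244 - 126 \cdot 18 \left(0 + 6\right) \left(-3\right) 5\right) + 2588 = \left(6244 - 126 \cdot 18 \cdot 6 \left(-3\right) 5\right) + 2588 = \left(6244 - 126 \cdot 18 \left(-18\right) 5\right) + 2588 = \left(6244 - -204120\right) + 2588 = \left(6244 + 204120\right) + 2588 = 210364 + 2588 = 212952$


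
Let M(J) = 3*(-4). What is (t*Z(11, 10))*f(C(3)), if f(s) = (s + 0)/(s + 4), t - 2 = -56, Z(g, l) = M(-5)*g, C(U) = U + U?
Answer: 21384/5 ≈ 4276.8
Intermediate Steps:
M(J) = -12
C(U) = 2*U
Z(g, l) = -12*g
t = -54 (t = 2 - 56 = -54)
f(s) = s/(4 + s)
(t*Z(11, 10))*f(C(3)) = (-(-648)*11)*((2*3)/(4 + 2*3)) = (-54*(-132))*(6/(4 + 6)) = 7128*(6/10) = 7128*(6*(⅒)) = 7128*(⅗) = 21384/5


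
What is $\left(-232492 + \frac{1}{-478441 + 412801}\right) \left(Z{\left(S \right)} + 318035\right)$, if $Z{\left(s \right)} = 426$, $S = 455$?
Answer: $- \frac{4859961629378141}{65640} \approx -7.404 \cdot 10^{10}$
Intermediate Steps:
$\left(-232492 + \frac{1}{-478441 + 412801}\right) \left(Z{\left(S \right)} + 318035\right) = \left(-232492 + \frac{1}{-478441 + 412801}\right) \left(426 + 318035\right) = \left(-232492 + \frac{1}{-65640}\right) 318461 = \left(-232492 - \frac{1}{65640}\right) 318461 = \left(- \frac{15260774881}{65640}\right) 318461 = - \frac{4859961629378141}{65640}$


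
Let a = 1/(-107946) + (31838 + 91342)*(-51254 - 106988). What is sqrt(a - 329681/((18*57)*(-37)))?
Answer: 2*I*sqrt(779512760054368463094078)/12647673 ≈ 1.3961e+5*I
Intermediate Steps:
a = -2104110371003761/107946 (a = -1/107946 + 123180*(-158242) = -1/107946 - 19492249560 = -2104110371003761/107946 ≈ -1.9492e+10)
sqrt(a - 329681/((18*57)*(-37))) = sqrt(-2104110371003761/107946 - 329681/((18*57)*(-37))) = sqrt(-2104110371003761/107946 - 329681/(1026*(-37))) = sqrt(-2104110371003761/107946 - 329681/(-37962)) = sqrt(-2104110371003761/107946 - 329681*(-1/37962)) = sqrt(-2104110371003761/107946 + 329681/37962) = sqrt(-739594795078305832/37943019) = 2*I*sqrt(779512760054368463094078)/12647673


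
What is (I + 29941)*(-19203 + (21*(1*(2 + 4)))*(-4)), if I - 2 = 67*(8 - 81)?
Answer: -493699764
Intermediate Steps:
I = -4889 (I = 2 + 67*(8 - 81) = 2 + 67*(-73) = 2 - 4891 = -4889)
(I + 29941)*(-19203 + (21*(1*(2 + 4)))*(-4)) = (-4889 + 29941)*(-19203 + (21*(1*(2 + 4)))*(-4)) = 25052*(-19203 + (21*(1*6))*(-4)) = 25052*(-19203 + (21*6)*(-4)) = 25052*(-19203 + 126*(-4)) = 25052*(-19203 - 504) = 25052*(-19707) = -493699764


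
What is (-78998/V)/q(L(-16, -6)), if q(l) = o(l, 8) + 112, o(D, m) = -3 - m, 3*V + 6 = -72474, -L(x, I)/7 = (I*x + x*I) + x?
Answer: 39499/1220080 ≈ 0.032374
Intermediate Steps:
L(x, I) = -7*x - 14*I*x (L(x, I) = -7*((I*x + x*I) + x) = -7*((I*x + I*x) + x) = -7*(2*I*x + x) = -7*(x + 2*I*x) = -7*x - 14*I*x)
V = -24160 (V = -2 + (⅓)*(-72474) = -2 - 24158 = -24160)
q(l) = 101 (q(l) = (-3 - 1*8) + 112 = (-3 - 8) + 112 = -11 + 112 = 101)
(-78998/V)/q(L(-16, -6)) = -78998/(-24160)/101 = -78998*(-1/24160)*(1/101) = (39499/12080)*(1/101) = 39499/1220080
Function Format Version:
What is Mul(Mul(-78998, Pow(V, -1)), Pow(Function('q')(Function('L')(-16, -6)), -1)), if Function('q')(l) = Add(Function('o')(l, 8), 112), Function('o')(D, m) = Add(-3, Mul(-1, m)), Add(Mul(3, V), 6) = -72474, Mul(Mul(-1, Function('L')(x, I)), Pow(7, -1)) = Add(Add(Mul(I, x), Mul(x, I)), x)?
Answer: Rational(39499, 1220080) ≈ 0.032374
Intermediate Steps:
Function('L')(x, I) = Add(Mul(-7, x), Mul(-14, I, x)) (Function('L')(x, I) = Mul(-7, Add(Add(Mul(I, x), Mul(x, I)), x)) = Mul(-7, Add(Add(Mul(I, x), Mul(I, x)), x)) = Mul(-7, Add(Mul(2, I, x), x)) = Mul(-7, Add(x, Mul(2, I, x))) = Add(Mul(-7, x), Mul(-14, I, x)))
V = -24160 (V = Add(-2, Mul(Rational(1, 3), -72474)) = Add(-2, -24158) = -24160)
Function('q')(l) = 101 (Function('q')(l) = Add(Add(-3, Mul(-1, 8)), 112) = Add(Add(-3, -8), 112) = Add(-11, 112) = 101)
Mul(Mul(-78998, Pow(V, -1)), Pow(Function('q')(Function('L')(-16, -6)), -1)) = Mul(Mul(-78998, Pow(-24160, -1)), Pow(101, -1)) = Mul(Mul(-78998, Rational(-1, 24160)), Rational(1, 101)) = Mul(Rational(39499, 12080), Rational(1, 101)) = Rational(39499, 1220080)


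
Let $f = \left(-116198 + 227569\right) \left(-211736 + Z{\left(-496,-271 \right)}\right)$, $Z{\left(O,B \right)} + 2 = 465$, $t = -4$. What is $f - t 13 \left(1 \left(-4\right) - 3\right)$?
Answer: $-23529685647$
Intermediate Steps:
$Z{\left(O,B \right)} = 463$ ($Z{\left(O,B \right)} = -2 + 465 = 463$)
$f = -23529685283$ ($f = \left(-116198 + 227569\right) \left(-211736 + 463\right) = 111371 \left(-211273\right) = -23529685283$)
$f - t 13 \left(1 \left(-4\right) - 3\right) = -23529685283 - \left(-4\right) 13 \left(1 \left(-4\right) - 3\right) = -23529685283 - - 52 \left(-4 - 3\right) = -23529685283 - \left(-52\right) \left(-7\right) = -23529685283 - 364 = -23529685647$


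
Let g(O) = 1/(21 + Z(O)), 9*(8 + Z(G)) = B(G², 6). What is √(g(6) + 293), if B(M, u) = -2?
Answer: 2*√968990/115 ≈ 17.120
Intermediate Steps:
Z(G) = -74/9 (Z(G) = -8 + (⅑)*(-2) = -8 - 2/9 = -74/9)
g(O) = 9/115 (g(O) = 1/(21 - 74/9) = 1/(115/9) = 9/115)
√(g(6) + 293) = √(9/115 + 293) = √(33704/115) = 2*√968990/115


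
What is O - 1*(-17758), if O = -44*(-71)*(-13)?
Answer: -22854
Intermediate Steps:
O = -40612 (O = 3124*(-13) = -40612)
O - 1*(-17758) = -40612 - 1*(-17758) = -40612 + 17758 = -22854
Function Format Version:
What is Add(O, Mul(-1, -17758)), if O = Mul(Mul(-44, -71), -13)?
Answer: -22854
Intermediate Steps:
O = -40612 (O = Mul(3124, -13) = -40612)
Add(O, Mul(-1, -17758)) = Add(-40612, Mul(-1, -17758)) = Add(-40612, 17758) = -22854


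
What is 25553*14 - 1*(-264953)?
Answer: 622695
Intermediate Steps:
25553*14 - 1*(-264953) = 357742 + 264953 = 622695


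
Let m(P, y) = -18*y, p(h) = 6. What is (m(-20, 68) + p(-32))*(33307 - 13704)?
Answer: -23876454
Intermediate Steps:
(m(-20, 68) + p(-32))*(33307 - 13704) = (-18*68 + 6)*(33307 - 13704) = (-1224 + 6)*19603 = -1218*19603 = -23876454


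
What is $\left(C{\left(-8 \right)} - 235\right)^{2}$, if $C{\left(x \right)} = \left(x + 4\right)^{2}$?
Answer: $47961$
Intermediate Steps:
$C{\left(x \right)} = \left(4 + x\right)^{2}$
$\left(C{\left(-8 \right)} - 235\right)^{2} = \left(\left(4 - 8\right)^{2} - 235\right)^{2} = \left(\left(-4\right)^{2} - 235\right)^{2} = \left(16 - 235\right)^{2} = \left(-219\right)^{2} = 47961$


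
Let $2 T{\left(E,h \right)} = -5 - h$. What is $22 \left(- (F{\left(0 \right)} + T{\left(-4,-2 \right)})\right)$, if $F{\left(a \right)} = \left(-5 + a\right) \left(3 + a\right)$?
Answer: $363$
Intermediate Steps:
$T{\left(E,h \right)} = - \frac{5}{2} - \frac{h}{2}$ ($T{\left(E,h \right)} = \frac{-5 - h}{2} = - \frac{5}{2} - \frac{h}{2}$)
$22 \left(- (F{\left(0 \right)} + T{\left(-4,-2 \right)})\right) = 22 \left(- (\left(-15 + 0^{2} - 0\right) - \frac{3}{2})\right) = 22 \left(- (\left(-15 + 0 + 0\right) + \left(- \frac{5}{2} + 1\right))\right) = 22 \left(- (-15 - \frac{3}{2})\right) = 22 \left(\left(-1\right) \left(- \frac{33}{2}\right)\right) = 22 \cdot \frac{33}{2} = 363$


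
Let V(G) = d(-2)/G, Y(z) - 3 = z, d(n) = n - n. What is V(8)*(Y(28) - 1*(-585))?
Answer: 0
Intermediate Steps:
d(n) = 0
Y(z) = 3 + z
V(G) = 0 (V(G) = 0/G = 0)
V(8)*(Y(28) - 1*(-585)) = 0*((3 + 28) - 1*(-585)) = 0*(31 + 585) = 0*616 = 0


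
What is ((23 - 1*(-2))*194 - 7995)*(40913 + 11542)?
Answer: -164970975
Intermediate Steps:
((23 - 1*(-2))*194 - 7995)*(40913 + 11542) = ((23 + 2)*194 - 7995)*52455 = (25*194 - 7995)*52455 = (4850 - 7995)*52455 = -3145*52455 = -164970975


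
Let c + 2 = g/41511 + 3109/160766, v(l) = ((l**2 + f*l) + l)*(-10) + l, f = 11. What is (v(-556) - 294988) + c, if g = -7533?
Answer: -7385817672664605/2224519142 ≈ -3.3202e+6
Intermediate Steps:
v(l) = -119*l - 10*l**2 (v(l) = ((l**2 + 11*l) + l)*(-10) + l = (l**2 + 12*l)*(-10) + l = (-120*l - 10*l**2) + l = -119*l - 10*l**2)
c = -4809702477/2224519142 (c = -2 + (-7533/41511 + 3109/160766) = -2 + (-7533*1/41511 + 3109*(1/160766)) = -2 + (-2511/13837 + 3109/160766) = -2 - 360664193/2224519142 = -4809702477/2224519142 ≈ -2.1621)
(v(-556) - 294988) + c = (-1*(-556)*(119 + 10*(-556)) - 294988) - 4809702477/2224519142 = (-1*(-556)*(119 - 5560) - 294988) - 4809702477/2224519142 = (-1*(-556)*(-5441) - 294988) - 4809702477/2224519142 = (-3025196 - 294988) - 4809702477/2224519142 = -3320184 - 4809702477/2224519142 = -7385817672664605/2224519142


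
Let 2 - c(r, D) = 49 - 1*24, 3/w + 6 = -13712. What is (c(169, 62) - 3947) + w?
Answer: -54460463/13718 ≈ -3970.0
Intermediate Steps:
w = -3/13718 (w = 3/(-6 - 13712) = 3/(-13718) = 3*(-1/13718) = -3/13718 ≈ -0.00021869)
c(r, D) = -23 (c(r, D) = 2 - (49 - 1*24) = 2 - (49 - 24) = 2 - 1*25 = 2 - 25 = -23)
(c(169, 62) - 3947) + w = (-23 - 3947) - 3/13718 = -3970 - 3/13718 = -54460463/13718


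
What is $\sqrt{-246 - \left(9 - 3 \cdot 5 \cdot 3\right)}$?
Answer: $i \sqrt{210} \approx 14.491 i$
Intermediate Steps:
$\sqrt{-246 - \left(9 - 3 \cdot 5 \cdot 3\right)} = \sqrt{-246 + \left(-9 + 15 \cdot 3\right)} = \sqrt{-246 + \left(-9 + 45\right)} = \sqrt{-246 + 36} = \sqrt{-210} = i \sqrt{210}$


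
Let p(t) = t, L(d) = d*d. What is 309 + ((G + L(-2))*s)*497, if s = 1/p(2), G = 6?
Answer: 2794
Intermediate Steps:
L(d) = d²
s = ½ (s = 1/2 = ½ ≈ 0.50000)
309 + ((G + L(-2))*s)*497 = 309 + ((6 + (-2)²)*(½))*497 = 309 + ((6 + 4)*(½))*497 = 309 + (10*(½))*497 = 309 + 5*497 = 309 + 2485 = 2794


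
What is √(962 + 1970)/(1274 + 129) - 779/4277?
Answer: -779/4277 + 2*√733/1403 ≈ -0.14354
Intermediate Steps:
√(962 + 1970)/(1274 + 129) - 779/4277 = √2932/1403 - 779*1/4277 = (2*√733)*(1/1403) - 779/4277 = 2*√733/1403 - 779/4277 = -779/4277 + 2*√733/1403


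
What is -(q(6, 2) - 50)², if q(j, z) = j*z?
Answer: -1444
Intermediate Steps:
-(q(6, 2) - 50)² = -(6*2 - 50)² = -(12 - 50)² = -1*(-38)² = -1*1444 = -1444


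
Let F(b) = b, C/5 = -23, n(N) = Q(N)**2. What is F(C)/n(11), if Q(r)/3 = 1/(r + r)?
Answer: -55660/9 ≈ -6184.4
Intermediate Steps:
Q(r) = 3/(2*r) (Q(r) = 3/(r + r) = 3/((2*r)) = 3*(1/(2*r)) = 3/(2*r))
n(N) = 9/(4*N**2) (n(N) = (3/(2*N))**2 = 9/(4*N**2))
C = -115 (C = 5*(-23) = -115)
F(C)/n(11) = -115/((9/4)/11**2) = -115/((9/4)*(1/121)) = -115/9/484 = -115*484/9 = -55660/9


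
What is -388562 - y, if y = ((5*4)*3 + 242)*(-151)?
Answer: -342960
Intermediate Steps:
y = -45602 (y = (20*3 + 242)*(-151) = (60 + 242)*(-151) = 302*(-151) = -45602)
-388562 - y = -388562 - 1*(-45602) = -388562 + 45602 = -342960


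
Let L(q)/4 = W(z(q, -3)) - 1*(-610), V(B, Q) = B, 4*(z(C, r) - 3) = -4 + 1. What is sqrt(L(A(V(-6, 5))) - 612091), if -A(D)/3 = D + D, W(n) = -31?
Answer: 5*I*sqrt(24391) ≈ 780.88*I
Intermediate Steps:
z(C, r) = 9/4 (z(C, r) = 3 + (-4 + 1)/4 = 3 + (1/4)*(-3) = 3 - 3/4 = 9/4)
A(D) = -6*D (A(D) = -3*(D + D) = -6*D)
L(q) = 2316 (L(q) = 4*(-31 - 1*(-610)) = 4*(-31 + 610) = 4*579 = 2316)
sqrt(L(A(V(-6, 5))) - 612091) = sqrt(2316 - 612091) = sqrt(-609775) = 5*I*sqrt(24391)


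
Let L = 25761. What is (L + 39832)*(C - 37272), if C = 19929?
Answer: -1137579399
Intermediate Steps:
(L + 39832)*(C - 37272) = (25761 + 39832)*(19929 - 37272) = 65593*(-17343) = -1137579399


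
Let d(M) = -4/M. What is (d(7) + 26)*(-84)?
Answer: -2136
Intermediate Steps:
(d(7) + 26)*(-84) = (-4/7 + 26)*(-84) = (178/7)*(-84) = -2136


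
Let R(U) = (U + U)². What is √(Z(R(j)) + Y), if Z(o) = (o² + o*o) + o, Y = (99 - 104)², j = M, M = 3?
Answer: √2653 ≈ 51.507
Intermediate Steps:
j = 3
R(U) = 4*U² (R(U) = (2*U)² = 4*U²)
Y = 25 (Y = (-5)² = 25)
Z(o) = o + 2*o² (Z(o) = (o² + o²) + o = 2*o² + o = o + 2*o²)
√(Z(R(j)) + Y) = √((4*3²)*(1 + 2*(4*3²)) + 25) = √((4*9)*(1 + 2*(4*9)) + 25) = √(36*(1 + 2*36) + 25) = √(36*(1 + 72) + 25) = √(36*73 + 25) = √(2628 + 25) = √2653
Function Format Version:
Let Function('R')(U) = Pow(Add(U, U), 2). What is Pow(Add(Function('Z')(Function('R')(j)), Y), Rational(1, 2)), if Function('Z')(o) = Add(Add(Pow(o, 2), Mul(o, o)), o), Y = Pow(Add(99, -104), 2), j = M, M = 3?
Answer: Pow(2653, Rational(1, 2)) ≈ 51.507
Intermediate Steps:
j = 3
Function('R')(U) = Mul(4, Pow(U, 2)) (Function('R')(U) = Pow(Mul(2, U), 2) = Mul(4, Pow(U, 2)))
Y = 25 (Y = Pow(-5, 2) = 25)
Function('Z')(o) = Add(o, Mul(2, Pow(o, 2))) (Function('Z')(o) = Add(Add(Pow(o, 2), Pow(o, 2)), o) = Add(Mul(2, Pow(o, 2)), o) = Add(o, Mul(2, Pow(o, 2))))
Pow(Add(Function('Z')(Function('R')(j)), Y), Rational(1, 2)) = Pow(Add(Mul(Mul(4, Pow(3, 2)), Add(1, Mul(2, Mul(4, Pow(3, 2))))), 25), Rational(1, 2)) = Pow(Add(Mul(Mul(4, 9), Add(1, Mul(2, Mul(4, 9)))), 25), Rational(1, 2)) = Pow(Add(Mul(36, Add(1, Mul(2, 36))), 25), Rational(1, 2)) = Pow(Add(Mul(36, Add(1, 72)), 25), Rational(1, 2)) = Pow(Add(Mul(36, 73), 25), Rational(1, 2)) = Pow(Add(2628, 25), Rational(1, 2)) = Pow(2653, Rational(1, 2))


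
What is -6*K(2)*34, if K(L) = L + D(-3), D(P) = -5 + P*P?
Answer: -1224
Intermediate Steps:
D(P) = -5 + P²
K(L) = 4 + L (K(L) = L + (-5 + (-3)²) = L + (-5 + 9) = L + 4 = 4 + L)
-6*K(2)*34 = -6*(4 + 2)*34 = -6*6*34 = -36*34 = -1224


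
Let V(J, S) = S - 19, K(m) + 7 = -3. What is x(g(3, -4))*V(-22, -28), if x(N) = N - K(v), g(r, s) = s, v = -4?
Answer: -282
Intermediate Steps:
K(m) = -10 (K(m) = -7 - 3 = -10)
x(N) = 10 + N (x(N) = N - 1*(-10) = N + 10 = 10 + N)
V(J, S) = -19 + S
x(g(3, -4))*V(-22, -28) = (10 - 4)*(-19 - 28) = 6*(-47) = -282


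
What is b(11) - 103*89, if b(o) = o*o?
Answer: -9046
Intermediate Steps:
b(o) = o²
b(11) - 103*89 = 11² - 103*89 = 121 - 9167 = -9046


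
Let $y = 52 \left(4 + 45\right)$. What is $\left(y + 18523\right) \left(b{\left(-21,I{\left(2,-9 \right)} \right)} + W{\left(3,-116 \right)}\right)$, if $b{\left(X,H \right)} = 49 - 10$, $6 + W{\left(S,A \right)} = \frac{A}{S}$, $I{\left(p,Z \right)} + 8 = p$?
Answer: $- \frac{358207}{3} \approx -1.194 \cdot 10^{5}$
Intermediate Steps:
$I{\left(p,Z \right)} = -8 + p$
$W{\left(S,A \right)} = -6 + \frac{A}{S}$
$b{\left(X,H \right)} = 39$ ($b{\left(X,H \right)} = 49 - 10 = 39$)
$y = 2548$ ($y = 52 \cdot 49 = 2548$)
$\left(y + 18523\right) \left(b{\left(-21,I{\left(2,-9 \right)} \right)} + W{\left(3,-116 \right)}\right) = \left(2548 + 18523\right) \left(39 - \left(6 + \frac{116}{3}\right)\right) = 21071 \left(39 - \frac{134}{3}\right) = 21071 \left(- \frac{17}{3}\right) = - \frac{358207}{3}$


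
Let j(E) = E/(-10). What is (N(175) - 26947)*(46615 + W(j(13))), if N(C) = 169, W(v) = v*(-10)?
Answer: -1248604584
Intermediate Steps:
j(E) = -E/10 (j(E) = E*(-1/10) = -E/10)
W(v) = -10*v
(N(175) - 26947)*(46615 + W(j(13))) = (169 - 26947)*(46615 - (-1)*13) = -26778*(46615 - 10*(-13/10)) = -26778*(46615 + 13) = -26778*46628 = -1248604584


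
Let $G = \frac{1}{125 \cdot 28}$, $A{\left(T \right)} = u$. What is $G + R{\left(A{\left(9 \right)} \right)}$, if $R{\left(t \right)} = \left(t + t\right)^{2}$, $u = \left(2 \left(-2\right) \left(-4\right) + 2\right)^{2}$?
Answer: $\frac{1469664001}{3500} \approx 4.199 \cdot 10^{5}$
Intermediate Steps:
$u = 324$ ($u = \left(\left(-4\right) \left(-4\right) + 2\right)^{2} = \left(16 + 2\right)^{2} = 18^{2} = 324$)
$A{\left(T \right)} = 324$
$R{\left(t \right)} = 4 t^{2}$ ($R{\left(t \right)} = \left(2 t\right)^{2} = 4 t^{2}$)
$G = \frac{1}{3500} \approx 0.00028571$
$G + R{\left(A{\left(9 \right)} \right)} = \frac{1}{3500} + 4 \cdot 324^{2} = \frac{1}{3500} + 4 \cdot 104976 = \frac{1}{3500} + 419904 = \frac{1469664001}{3500}$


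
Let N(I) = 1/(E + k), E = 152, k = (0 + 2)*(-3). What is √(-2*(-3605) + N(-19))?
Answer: √153688506/146 ≈ 84.912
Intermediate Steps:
k = -6 (k = 2*(-3) = -6)
N(I) = 1/146 (N(I) = 1/(152 - 6) = 1/146)
√(-2*(-3605) + N(-19)) = √(-2*(-3605) + 1/146) = √(7210 + 1/146) = √(1052661/146) = √153688506/146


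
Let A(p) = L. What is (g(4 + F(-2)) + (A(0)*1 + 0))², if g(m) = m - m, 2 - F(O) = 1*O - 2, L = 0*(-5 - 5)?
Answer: 0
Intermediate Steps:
L = 0 (L = 0*(-10) = 0)
A(p) = 0
F(O) = 4 - O (F(O) = 2 - (1*O - 2) = 2 - (O - 2) = 2 - (-2 + O) = 2 + (2 - O) = 4 - O)
g(m) = 0
(g(4 + F(-2)) + (A(0)*1 + 0))² = (0 + (0*1 + 0))² = (0 + (0 + 0))² = (0 + 0)² = 0² = 0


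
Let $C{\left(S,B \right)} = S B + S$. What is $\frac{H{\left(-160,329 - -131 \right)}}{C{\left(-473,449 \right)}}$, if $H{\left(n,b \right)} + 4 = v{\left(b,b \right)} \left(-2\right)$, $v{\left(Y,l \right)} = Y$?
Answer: $\frac{14}{3225} \approx 0.0043411$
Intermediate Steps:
$C{\left(S,B \right)} = S + B S$ ($C{\left(S,B \right)} = B S + S = S + B S$)
$H{\left(n,b \right)} = -4 - 2 b$ ($H{\left(n,b \right)} = -4 + b \left(-2\right) = -4 - 2 b$)
$\frac{H{\left(-160,329 - -131 \right)}}{C{\left(-473,449 \right)}} = \frac{-4 - 2 \left(329 - -131\right)}{\left(-473\right) \left(1 + 449\right)} = \frac{-4 - 2 \left(329 + 131\right)}{\left(-473\right) 450} = \frac{-4 - 920}{-212850} = \left(-4 - 920\right) \left(- \frac{1}{212850}\right) = \left(-924\right) \left(- \frac{1}{212850}\right) = \frac{14}{3225}$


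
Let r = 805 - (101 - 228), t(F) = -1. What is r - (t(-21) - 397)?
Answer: 1330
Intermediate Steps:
r = 932 (r = 805 - 1*(-127) = 805 + 127 = 932)
r - (t(-21) - 397) = 932 - (-1 - 397) = 932 - 1*(-398) = 932 + 398 = 1330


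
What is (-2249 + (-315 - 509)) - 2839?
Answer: -5912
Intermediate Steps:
(-2249 + (-315 - 509)) - 2839 = (-2249 - 824) - 2839 = -3073 - 2839 = -5912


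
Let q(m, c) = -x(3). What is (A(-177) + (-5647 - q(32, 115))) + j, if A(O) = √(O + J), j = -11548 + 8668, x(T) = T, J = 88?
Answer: -8524 + I*√89 ≈ -8524.0 + 9.434*I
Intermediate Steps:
q(m, c) = -3 (q(m, c) = -1*3 = -3)
j = -2880
A(O) = √(88 + O) (A(O) = √(O + 88) = √(88 + O))
(A(-177) + (-5647 - q(32, 115))) + j = (√(88 - 177) + (-5647 - 1*(-3))) - 2880 = (√(-89) + (-5647 + 3)) - 2880 = (I*√89 - 5644) - 2880 = (-5644 + I*√89) - 2880 = -8524 + I*√89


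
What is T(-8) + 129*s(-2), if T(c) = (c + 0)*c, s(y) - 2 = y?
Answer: 64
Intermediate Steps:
s(y) = 2 + y
T(c) = c² (T(c) = c*c = c²)
T(-8) + 129*s(-2) = (-8)² + 129*(2 - 2) = 64 + 129*0 = 64 + 0 = 64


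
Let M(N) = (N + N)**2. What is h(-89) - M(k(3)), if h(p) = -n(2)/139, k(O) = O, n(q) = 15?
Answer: -5019/139 ≈ -36.108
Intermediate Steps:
M(N) = 4*N**2 (M(N) = (2*N)**2 = 4*N**2)
h(p) = -15/139
h(-89) - M(k(3)) = -15/139 - 4*3**2 = -15/139 - 4*9 = -15/139 - 1*36 = -15/139 - 36 = -5019/139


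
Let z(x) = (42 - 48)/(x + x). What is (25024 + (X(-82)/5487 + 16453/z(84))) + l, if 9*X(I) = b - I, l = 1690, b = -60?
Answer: -21430740488/49383 ≈ -4.3397e+5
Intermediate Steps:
z(x) = -3/x (z(x) = -6*1/(2*x) = -3/x)
X(I) = -20/3 - I/9 (X(I) = (-60 - I)/9 = -20/3 - I/9)
(25024 + (X(-82)/5487 + 16453/z(84))) + l = (25024 + ((-20/3 - ⅑*(-82))/5487 + 16453/((-3/84)))) + 1690 = (25024 + ((-20/3 + 82/9)*(1/5487) + 16453/((-3*1/84)))) + 1690 = (25024 + ((22/9)*(1/5487) + 16453/(-1/28))) + 1690 = (25024 + (22/49383 + 16453*(-28))) + 1690 = (25024 + (22/49383 - 460684)) + 1690 = (25024 - 22749957950/49383) + 1690 = -21514197758/49383 + 1690 = -21430740488/49383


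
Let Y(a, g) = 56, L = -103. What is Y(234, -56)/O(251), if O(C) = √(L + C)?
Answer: 28*√37/37 ≈ 4.6032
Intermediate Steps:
O(C) = √(-103 + C)
Y(234, -56)/O(251) = 56/(√(-103 + 251)) = 56/(√148) = 56/((2*√37)) = 56*(√37/74) = 28*√37/37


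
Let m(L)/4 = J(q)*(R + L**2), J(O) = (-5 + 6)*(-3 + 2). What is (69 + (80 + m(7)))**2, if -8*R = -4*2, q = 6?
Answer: 2601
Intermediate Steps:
R = 1 (R = -(-1)*2/2 = -1/8*(-8) = 1)
J(O) = -1 (J(O) = 1*(-1) = -1)
m(L) = -4 - 4*L**2 (m(L) = 4*(-(1 + L**2)) = 4*(-1 - L**2) = -4 - 4*L**2)
(69 + (80 + m(7)))**2 = (69 + (80 + (-4 - 4*7**2)))**2 = (69 + (80 + (-4 - 4*49)))**2 = (69 + (80 + (-4 - 196)))**2 = (69 + (80 - 200))**2 = (69 - 120)**2 = (-51)**2 = 2601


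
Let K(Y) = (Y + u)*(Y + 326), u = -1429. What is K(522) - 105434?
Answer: -874570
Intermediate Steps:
K(Y) = (-1429 + Y)*(326 + Y) (K(Y) = (Y - 1429)*(Y + 326) = (-1429 + Y)*(326 + Y))
K(522) - 105434 = (-465854 + 522² - 1103*522) - 105434 = (-465854 + 272484 - 575766) - 105434 = -769136 - 105434 = -874570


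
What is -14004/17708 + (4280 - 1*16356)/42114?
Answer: -100450783/93219339 ≈ -1.0776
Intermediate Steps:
-14004/17708 + (4280 - 1*16356)/42114 = -14004*1/17708 + (4280 - 16356)*(1/42114) = -3501/4427 - 12076*1/42114 = -3501/4427 - 6038/21057 = -100450783/93219339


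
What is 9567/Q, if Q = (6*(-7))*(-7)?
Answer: 3189/98 ≈ 32.541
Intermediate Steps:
Q = 294 (Q = -42*(-7) = 294)
9567/Q = 9567/294 = 9567*(1/294) = 3189/98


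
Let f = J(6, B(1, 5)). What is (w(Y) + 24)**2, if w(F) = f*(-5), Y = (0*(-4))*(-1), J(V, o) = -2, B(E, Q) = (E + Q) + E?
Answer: 1156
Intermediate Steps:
B(E, Q) = Q + 2*E
f = -2
Y = 0 (Y = 0*(-1) = 0)
w(F) = 10 (w(F) = -2*(-5) = 10)
(w(Y) + 24)**2 = (10 + 24)**2 = 34**2 = 1156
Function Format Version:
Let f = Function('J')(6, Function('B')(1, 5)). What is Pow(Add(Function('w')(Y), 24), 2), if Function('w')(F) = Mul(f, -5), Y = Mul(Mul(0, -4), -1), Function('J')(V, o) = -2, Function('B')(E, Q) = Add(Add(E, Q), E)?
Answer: 1156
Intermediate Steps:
Function('B')(E, Q) = Add(Q, Mul(2, E))
f = -2
Y = 0 (Y = Mul(0, -1) = 0)
Function('w')(F) = 10 (Function('w')(F) = Mul(-2, -5) = 10)
Pow(Add(Function('w')(Y), 24), 2) = Pow(Add(10, 24), 2) = Pow(34, 2) = 1156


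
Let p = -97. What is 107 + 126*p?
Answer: -12115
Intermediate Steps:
107 + 126*p = 107 + 126*(-97) = 107 - 12222 = -12115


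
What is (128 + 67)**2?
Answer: 38025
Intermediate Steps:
(128 + 67)**2 = 195**2 = 38025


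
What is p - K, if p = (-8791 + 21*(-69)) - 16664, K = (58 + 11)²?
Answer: -31665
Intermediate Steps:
K = 4761 (K = 69² = 4761)
p = -26904 (p = (-8791 - 1449) - 16664 = -10240 - 16664 = -26904)
p - K = -26904 - 1*4761 = -26904 - 4761 = -31665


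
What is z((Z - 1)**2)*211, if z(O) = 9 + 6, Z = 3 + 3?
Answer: 3165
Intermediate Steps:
Z = 6
z(O) = 15
z((Z - 1)**2)*211 = 15*211 = 3165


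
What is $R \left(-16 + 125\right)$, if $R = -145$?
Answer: $-15805$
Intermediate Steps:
$R \left(-16 + 125\right) = - 145 \left(-16 + 125\right) = \left(-145\right) 109 = -15805$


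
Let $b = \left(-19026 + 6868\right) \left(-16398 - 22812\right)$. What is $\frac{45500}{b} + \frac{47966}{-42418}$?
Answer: $- \frac{571604757622}{505532612631} \approx -1.1307$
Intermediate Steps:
$b = 476715180$ ($b = \left(-12158\right) \left(-39210\right) = 476715180$)
$\frac{45500}{b} + \frac{47966}{-42418} = \frac{45500}{476715180} + \frac{47966}{-42418} = 45500 \cdot \frac{1}{476715180} + 47966 \left(- \frac{1}{42418}\right) = \frac{2275}{23835759} - \frac{23983}{21209} = - \frac{571604757622}{505532612631}$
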